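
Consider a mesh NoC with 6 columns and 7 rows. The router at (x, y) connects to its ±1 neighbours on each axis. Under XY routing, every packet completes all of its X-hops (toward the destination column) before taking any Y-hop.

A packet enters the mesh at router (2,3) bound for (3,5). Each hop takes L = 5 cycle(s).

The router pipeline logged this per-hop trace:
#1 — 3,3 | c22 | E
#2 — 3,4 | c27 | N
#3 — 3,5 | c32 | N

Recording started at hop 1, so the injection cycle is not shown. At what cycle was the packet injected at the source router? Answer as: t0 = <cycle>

t0 = 17

cyc[1] = 22 and cyc[k] = t0 + k·L for every k.
t0 = cyc[1] − L = 22 − 5 = 17.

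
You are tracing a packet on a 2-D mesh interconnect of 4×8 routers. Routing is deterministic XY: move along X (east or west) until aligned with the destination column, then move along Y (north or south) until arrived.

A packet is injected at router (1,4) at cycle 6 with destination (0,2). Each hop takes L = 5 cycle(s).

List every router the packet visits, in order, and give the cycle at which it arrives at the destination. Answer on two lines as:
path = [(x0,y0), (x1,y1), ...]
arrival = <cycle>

path = [(1,4), (0,4), (0,3), (0,2)]
arrival = 21

#0 — 1,4 | c6
#1 — 0,4 | c11 | W
#2 — 0,3 | c16 | S
#3 — 0,2 | c21 | S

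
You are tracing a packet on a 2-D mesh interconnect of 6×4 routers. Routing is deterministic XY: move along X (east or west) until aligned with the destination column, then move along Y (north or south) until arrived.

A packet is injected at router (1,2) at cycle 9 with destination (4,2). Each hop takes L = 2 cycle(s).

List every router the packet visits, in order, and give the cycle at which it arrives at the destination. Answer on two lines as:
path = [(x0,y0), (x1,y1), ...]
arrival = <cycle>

path = [(1,2), (2,2), (3,2), (4,2)]
arrival = 15

#0 — 1,2 | c9
#1 — 2,2 | c11 | E
#2 — 3,2 | c13 | E
#3 — 4,2 | c15 | E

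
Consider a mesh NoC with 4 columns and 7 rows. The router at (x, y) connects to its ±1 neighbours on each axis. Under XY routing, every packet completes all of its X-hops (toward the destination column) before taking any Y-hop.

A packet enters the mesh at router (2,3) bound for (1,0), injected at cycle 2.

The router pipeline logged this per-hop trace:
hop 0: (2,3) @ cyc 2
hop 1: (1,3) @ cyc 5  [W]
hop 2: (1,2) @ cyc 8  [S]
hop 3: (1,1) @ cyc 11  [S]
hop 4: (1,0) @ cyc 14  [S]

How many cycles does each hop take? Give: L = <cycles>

L = 3

Δcyc across hop 0→1: 5 − 2 = 3.
Each hop adds L, hence L = 3.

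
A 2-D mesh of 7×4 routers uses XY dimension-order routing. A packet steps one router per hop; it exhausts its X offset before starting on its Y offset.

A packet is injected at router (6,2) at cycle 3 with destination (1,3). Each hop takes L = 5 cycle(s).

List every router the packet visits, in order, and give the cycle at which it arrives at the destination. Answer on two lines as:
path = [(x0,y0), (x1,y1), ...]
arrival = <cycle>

path = [(6,2), (5,2), (4,2), (3,2), (2,2), (1,2), (1,3)]
arrival = 33

[0] x=6 y=2 t=3
[1] x=5 y=2 t=8 →W
[2] x=4 y=2 t=13 →W
[3] x=3 y=2 t=18 →W
[4] x=2 y=2 t=23 →W
[5] x=1 y=2 t=28 →W
[6] x=1 y=3 t=33 →N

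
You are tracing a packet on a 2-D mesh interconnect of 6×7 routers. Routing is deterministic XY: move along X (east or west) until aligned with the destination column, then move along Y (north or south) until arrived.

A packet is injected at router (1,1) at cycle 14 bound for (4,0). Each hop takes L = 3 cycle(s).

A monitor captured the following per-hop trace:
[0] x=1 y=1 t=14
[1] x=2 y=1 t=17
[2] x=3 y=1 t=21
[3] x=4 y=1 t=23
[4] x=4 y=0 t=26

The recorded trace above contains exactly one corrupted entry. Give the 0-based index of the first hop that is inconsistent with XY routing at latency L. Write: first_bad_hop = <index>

[1] (+1,+0) / 3c ⇒ ok
[2] (+1,+0) / 4c ⇒ BAD: Δcyc=4≠L

first_bad_hop = 2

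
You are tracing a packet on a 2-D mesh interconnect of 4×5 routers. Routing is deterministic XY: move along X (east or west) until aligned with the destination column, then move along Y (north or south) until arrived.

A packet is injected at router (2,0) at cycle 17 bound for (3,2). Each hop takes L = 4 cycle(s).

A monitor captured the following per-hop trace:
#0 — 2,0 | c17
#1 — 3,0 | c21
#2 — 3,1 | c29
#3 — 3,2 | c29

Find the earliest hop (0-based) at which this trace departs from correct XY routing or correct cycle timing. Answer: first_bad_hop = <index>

first_bad_hop = 2

[1] (+1,+0) / 4c ⇒ ok
[2] (+0,+1) / 8c ⇒ BAD: Δcyc=8≠L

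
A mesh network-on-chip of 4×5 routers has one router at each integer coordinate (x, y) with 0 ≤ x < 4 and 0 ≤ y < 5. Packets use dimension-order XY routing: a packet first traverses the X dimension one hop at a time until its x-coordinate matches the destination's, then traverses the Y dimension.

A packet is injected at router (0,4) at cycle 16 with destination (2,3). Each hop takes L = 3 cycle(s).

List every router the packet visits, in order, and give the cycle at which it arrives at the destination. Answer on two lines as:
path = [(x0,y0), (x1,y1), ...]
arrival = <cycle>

path = [(0,4), (1,4), (2,4), (2,3)]
arrival = 25

t=16: at (0,4)
t=19: at (1,4) after E
t=22: at (2,4) after E
t=25: at (2,3) after S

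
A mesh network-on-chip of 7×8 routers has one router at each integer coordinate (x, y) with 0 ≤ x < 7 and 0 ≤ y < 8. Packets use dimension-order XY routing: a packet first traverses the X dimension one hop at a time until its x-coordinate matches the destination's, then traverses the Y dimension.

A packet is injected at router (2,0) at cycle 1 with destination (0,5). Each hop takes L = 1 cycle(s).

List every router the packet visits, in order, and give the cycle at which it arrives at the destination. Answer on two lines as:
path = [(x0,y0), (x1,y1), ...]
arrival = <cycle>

  0. router=(2,0) cycle=1 (inject)
  1. router=(1,0) cycle=2 dir=W
  2. router=(0,0) cycle=3 dir=W
  3. router=(0,1) cycle=4 dir=N
  4. router=(0,2) cycle=5 dir=N
  5. router=(0,3) cycle=6 dir=N
  6. router=(0,4) cycle=7 dir=N
  7. router=(0,5) cycle=8 dir=N

path = [(2,0), (1,0), (0,0), (0,1), (0,2), (0,3), (0,4), (0,5)]
arrival = 8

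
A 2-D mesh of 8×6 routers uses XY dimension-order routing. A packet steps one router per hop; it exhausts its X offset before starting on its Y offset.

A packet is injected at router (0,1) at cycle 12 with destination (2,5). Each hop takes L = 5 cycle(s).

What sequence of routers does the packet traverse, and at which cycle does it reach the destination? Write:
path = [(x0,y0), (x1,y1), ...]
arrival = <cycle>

  0. router=(0,1) cycle=12 (inject)
  1. router=(1,1) cycle=17 dir=E
  2. router=(2,1) cycle=22 dir=E
  3. router=(2,2) cycle=27 dir=N
  4. router=(2,3) cycle=32 dir=N
  5. router=(2,4) cycle=37 dir=N
  6. router=(2,5) cycle=42 dir=N

path = [(0,1), (1,1), (2,1), (2,2), (2,3), (2,4), (2,5)]
arrival = 42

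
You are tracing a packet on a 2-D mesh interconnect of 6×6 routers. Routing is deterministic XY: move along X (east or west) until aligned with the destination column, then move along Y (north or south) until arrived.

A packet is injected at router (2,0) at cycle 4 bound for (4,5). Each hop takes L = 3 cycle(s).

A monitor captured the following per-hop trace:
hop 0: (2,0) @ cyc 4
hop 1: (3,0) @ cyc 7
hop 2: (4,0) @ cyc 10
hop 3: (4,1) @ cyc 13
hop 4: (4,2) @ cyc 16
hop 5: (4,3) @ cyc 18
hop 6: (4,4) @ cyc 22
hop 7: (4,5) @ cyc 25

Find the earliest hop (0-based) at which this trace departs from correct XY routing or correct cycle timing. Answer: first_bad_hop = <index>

  1: Δx=+1 Δy=+0 Δt=3 [ok]
  2: Δx=+1 Δy=+0 Δt=3 [ok]
  3: Δx=+0 Δy=+1 Δt=3 [ok]
  4: Δx=+0 Δy=+1 Δt=3 [ok]
  5: Δx=+0 Δy=+1 Δt=2 [BAD: Δcyc=2≠L]

first_bad_hop = 5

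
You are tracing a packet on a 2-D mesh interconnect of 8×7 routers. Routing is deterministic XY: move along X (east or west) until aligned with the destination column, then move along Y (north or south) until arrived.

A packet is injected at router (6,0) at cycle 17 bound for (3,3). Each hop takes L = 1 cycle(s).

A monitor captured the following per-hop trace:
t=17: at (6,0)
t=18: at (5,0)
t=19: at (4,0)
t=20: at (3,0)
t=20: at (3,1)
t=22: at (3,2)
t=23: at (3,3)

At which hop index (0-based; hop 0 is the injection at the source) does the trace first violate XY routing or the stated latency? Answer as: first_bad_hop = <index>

  1: Δx=-1 Δy=+0 Δt=1 [ok]
  2: Δx=-1 Δy=+0 Δt=1 [ok]
  3: Δx=-1 Δy=+0 Δt=1 [ok]
  4: Δx=+0 Δy=+1 Δt=0 [BAD: Δcyc=0≠L]

first_bad_hop = 4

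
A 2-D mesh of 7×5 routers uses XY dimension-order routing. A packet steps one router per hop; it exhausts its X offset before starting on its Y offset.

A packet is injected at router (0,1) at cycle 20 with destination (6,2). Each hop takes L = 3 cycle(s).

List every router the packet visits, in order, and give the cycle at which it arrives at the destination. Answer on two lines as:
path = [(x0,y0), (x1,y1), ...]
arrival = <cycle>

t=20: at (0,1)
t=23: at (1,1) after E
t=26: at (2,1) after E
t=29: at (3,1) after E
t=32: at (4,1) after E
t=35: at (5,1) after E
t=38: at (6,1) after E
t=41: at (6,2) after N

path = [(0,1), (1,1), (2,1), (3,1), (4,1), (5,1), (6,1), (6,2)]
arrival = 41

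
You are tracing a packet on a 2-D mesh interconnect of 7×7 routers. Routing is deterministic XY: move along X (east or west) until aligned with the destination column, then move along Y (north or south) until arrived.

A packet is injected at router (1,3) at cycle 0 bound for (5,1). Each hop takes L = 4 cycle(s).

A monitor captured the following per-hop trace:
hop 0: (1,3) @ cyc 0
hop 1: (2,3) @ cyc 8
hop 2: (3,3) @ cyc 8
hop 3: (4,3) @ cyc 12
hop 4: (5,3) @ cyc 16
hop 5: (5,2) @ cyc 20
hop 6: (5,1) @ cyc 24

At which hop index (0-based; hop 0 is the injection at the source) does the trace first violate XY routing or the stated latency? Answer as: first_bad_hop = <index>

hop 1: step (+1,+0), +8 cyc — BAD: Δcyc=8≠L

first_bad_hop = 1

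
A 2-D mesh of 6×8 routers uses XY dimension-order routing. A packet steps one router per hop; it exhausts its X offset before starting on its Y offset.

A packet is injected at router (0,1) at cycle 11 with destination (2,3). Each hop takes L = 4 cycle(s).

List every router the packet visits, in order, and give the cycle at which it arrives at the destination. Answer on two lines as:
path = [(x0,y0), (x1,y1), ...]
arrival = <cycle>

path = [(0,1), (1,1), (2,1), (2,2), (2,3)]
arrival = 27

[0] x=0 y=1 t=11
[1] x=1 y=1 t=15 →E
[2] x=2 y=1 t=19 →E
[3] x=2 y=2 t=23 →N
[4] x=2 y=3 t=27 →N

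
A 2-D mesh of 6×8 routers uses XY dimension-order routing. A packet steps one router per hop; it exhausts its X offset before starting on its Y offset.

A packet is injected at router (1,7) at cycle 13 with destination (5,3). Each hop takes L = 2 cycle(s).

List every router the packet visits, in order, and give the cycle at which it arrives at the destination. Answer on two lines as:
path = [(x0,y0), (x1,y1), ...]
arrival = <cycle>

src (1,7)  cyc=13
E→(2,7)  cyc=15
E→(3,7)  cyc=17
E→(4,7)  cyc=19
E→(5,7)  cyc=21
S→(5,6)  cyc=23
S→(5,5)  cyc=25
S→(5,4)  cyc=27
S→(5,3)  cyc=29

path = [(1,7), (2,7), (3,7), (4,7), (5,7), (5,6), (5,5), (5,4), (5,3)]
arrival = 29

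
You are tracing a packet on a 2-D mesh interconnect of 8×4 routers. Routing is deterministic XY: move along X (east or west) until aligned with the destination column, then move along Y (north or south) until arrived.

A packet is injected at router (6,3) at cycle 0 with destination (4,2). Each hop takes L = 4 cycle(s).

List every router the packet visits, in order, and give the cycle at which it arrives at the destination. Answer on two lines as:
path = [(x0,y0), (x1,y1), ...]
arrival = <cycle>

path = [(6,3), (5,3), (4,3), (4,2)]
arrival = 12

#0 — 6,3 | c0
#1 — 5,3 | c4 | W
#2 — 4,3 | c8 | W
#3 — 4,2 | c12 | S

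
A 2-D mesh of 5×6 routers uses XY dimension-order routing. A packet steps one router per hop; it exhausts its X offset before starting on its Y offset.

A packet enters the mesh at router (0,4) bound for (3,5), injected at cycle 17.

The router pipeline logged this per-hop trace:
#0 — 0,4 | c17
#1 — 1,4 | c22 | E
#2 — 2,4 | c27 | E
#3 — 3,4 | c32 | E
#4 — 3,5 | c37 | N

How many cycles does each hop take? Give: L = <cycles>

Δcyc across hop 0→1: 22 − 17 = 5.
One hop costs L cycles, so L = 5.

L = 5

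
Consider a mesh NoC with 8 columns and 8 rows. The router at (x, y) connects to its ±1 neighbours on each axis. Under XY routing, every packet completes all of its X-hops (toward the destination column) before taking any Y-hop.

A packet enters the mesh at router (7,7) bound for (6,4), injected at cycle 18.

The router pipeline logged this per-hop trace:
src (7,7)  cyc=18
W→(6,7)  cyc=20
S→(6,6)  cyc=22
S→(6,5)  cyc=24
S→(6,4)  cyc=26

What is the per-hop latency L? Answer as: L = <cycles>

L = 2

From hop 0 (18) to hop 1 (20): +2 cycles.
Each hop adds L, hence L = 2.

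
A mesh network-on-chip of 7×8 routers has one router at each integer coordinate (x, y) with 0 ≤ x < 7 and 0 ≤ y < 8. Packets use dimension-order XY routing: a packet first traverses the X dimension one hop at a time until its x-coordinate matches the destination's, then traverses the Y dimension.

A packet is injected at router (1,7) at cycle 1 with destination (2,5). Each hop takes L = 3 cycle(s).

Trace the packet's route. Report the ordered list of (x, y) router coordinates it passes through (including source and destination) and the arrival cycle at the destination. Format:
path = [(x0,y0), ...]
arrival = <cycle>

path = [(1,7), (2,7), (2,6), (2,5)]
arrival = 10

  0. router=(1,7) cycle=1 (inject)
  1. router=(2,7) cycle=4 dir=E
  2. router=(2,6) cycle=7 dir=S
  3. router=(2,5) cycle=10 dir=S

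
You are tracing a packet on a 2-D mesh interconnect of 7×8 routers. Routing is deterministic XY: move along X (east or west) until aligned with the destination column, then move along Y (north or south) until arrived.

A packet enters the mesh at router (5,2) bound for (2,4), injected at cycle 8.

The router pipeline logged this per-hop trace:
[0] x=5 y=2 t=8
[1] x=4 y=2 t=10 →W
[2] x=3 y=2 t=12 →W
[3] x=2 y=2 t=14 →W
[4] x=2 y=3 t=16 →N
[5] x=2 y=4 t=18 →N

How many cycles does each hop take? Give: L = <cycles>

L = 2

cyc[1] − cyc[0] = 10 − 8 = 2.
Each hop adds L, hence L = 2.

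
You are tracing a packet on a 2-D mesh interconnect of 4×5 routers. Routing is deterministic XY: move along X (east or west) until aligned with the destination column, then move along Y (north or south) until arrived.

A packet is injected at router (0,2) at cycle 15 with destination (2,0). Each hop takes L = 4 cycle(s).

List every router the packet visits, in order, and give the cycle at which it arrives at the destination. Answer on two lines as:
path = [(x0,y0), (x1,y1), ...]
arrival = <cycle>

t=15: at (0,2)
t=19: at (1,2) after E
t=23: at (2,2) after E
t=27: at (2,1) after S
t=31: at (2,0) after S

path = [(0,2), (1,2), (2,2), (2,1), (2,0)]
arrival = 31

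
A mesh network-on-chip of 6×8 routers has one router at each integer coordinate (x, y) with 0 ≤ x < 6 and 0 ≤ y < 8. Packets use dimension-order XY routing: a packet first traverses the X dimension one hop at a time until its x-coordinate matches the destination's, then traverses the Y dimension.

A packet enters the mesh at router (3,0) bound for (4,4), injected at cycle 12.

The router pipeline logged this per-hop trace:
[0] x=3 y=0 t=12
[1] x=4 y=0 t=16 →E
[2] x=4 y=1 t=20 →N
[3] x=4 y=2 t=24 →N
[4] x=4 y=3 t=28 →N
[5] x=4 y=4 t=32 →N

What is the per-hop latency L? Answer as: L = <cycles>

From hop 0 (12) to hop 1 (16): +4 cycles.
Each hop adds L, hence L = 4.

L = 4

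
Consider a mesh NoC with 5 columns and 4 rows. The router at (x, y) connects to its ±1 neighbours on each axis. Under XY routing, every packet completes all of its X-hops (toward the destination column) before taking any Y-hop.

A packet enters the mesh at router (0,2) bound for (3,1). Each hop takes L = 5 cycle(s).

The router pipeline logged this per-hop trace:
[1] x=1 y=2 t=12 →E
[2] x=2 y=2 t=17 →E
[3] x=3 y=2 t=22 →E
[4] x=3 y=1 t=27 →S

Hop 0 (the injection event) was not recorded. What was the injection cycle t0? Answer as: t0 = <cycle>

Hop 1 reached at cycle 12; hop k is at t0 + k·L.
So t0 = 12 − 1·5 = 7.

t0 = 7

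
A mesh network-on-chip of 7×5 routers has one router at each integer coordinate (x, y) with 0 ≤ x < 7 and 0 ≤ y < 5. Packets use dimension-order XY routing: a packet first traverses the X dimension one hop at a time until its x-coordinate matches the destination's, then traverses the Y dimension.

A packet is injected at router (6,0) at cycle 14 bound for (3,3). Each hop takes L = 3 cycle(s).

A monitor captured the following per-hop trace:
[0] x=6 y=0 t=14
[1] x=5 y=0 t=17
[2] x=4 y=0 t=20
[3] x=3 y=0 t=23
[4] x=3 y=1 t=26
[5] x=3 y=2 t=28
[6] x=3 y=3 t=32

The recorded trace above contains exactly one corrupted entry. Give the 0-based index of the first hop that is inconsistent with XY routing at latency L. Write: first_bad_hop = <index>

first_bad_hop = 5

hop 1: step (-1,+0), +3 cyc — ok
hop 2: step (-1,+0), +3 cyc — ok
hop 3: step (-1,+0), +3 cyc — ok
hop 4: step (+0,+1), +3 cyc — ok
hop 5: step (+0,+1), +2 cyc — BAD: Δcyc=2≠L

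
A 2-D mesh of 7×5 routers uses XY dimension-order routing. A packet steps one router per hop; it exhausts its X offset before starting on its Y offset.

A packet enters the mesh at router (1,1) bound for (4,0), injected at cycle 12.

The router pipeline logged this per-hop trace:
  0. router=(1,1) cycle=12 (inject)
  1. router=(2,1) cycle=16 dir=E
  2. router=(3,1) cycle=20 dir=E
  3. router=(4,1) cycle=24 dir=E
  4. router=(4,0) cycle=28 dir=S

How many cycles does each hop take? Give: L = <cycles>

From hop 0 (12) to hop 1 (16): +4 cycles.
One hop costs L cycles, so L = 4.

L = 4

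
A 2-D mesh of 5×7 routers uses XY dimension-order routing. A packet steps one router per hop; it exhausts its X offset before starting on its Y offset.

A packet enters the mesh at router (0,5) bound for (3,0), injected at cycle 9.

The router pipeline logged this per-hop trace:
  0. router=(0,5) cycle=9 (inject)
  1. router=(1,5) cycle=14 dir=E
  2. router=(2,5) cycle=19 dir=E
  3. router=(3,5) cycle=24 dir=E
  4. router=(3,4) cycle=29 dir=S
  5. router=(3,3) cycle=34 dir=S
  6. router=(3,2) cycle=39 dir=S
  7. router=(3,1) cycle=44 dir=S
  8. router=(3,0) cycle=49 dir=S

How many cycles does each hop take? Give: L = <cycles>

From hop 0 (9) to hop 1 (14): +5 cycles.
Each hop adds L, hence L = 5.

L = 5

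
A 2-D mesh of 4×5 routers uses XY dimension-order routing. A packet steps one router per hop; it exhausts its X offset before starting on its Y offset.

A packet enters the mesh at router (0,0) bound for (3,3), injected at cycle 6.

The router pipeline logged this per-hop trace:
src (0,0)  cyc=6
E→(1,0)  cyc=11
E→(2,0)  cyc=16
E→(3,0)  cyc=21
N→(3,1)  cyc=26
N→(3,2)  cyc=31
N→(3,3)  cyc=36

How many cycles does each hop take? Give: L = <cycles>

Δcyc across hop 0→1: 11 − 6 = 5.
Each hop adds L, hence L = 5.

L = 5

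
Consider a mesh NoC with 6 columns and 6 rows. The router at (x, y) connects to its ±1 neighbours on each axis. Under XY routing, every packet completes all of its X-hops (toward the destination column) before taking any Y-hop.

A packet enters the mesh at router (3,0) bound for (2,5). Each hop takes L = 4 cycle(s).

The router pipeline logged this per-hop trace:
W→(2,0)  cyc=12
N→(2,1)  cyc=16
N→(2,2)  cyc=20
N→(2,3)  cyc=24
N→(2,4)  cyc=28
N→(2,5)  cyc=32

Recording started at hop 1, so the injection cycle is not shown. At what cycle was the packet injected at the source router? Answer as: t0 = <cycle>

Hop 1 reached at cycle 12; hop k is at t0 + k·L.
t0 = cyc[1] − L = 12 − 4 = 8.

t0 = 8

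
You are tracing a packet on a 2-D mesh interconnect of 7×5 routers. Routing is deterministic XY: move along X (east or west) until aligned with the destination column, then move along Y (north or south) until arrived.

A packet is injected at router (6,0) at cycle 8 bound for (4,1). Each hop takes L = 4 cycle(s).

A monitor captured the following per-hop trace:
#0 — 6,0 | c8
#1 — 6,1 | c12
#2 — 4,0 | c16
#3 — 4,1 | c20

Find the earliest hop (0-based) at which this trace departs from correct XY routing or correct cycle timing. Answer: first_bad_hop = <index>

first_bad_hop = 1

[1] (+0,+1) / 4c ⇒ BAD: Y-move but x=6≠4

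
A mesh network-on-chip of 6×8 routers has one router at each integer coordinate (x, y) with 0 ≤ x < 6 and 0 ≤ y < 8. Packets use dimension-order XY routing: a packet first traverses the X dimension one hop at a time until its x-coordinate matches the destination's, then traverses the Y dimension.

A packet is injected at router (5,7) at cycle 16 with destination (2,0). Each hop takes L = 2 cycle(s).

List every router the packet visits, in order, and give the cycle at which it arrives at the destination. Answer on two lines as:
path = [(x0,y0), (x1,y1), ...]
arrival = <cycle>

path = [(5,7), (4,7), (3,7), (2,7), (2,6), (2,5), (2,4), (2,3), (2,2), (2,1), (2,0)]
arrival = 36

#0 — 5,7 | c16
#1 — 4,7 | c18 | W
#2 — 3,7 | c20 | W
#3 — 2,7 | c22 | W
#4 — 2,6 | c24 | S
#5 — 2,5 | c26 | S
#6 — 2,4 | c28 | S
#7 — 2,3 | c30 | S
#8 — 2,2 | c32 | S
#9 — 2,1 | c34 | S
#10 — 2,0 | c36 | S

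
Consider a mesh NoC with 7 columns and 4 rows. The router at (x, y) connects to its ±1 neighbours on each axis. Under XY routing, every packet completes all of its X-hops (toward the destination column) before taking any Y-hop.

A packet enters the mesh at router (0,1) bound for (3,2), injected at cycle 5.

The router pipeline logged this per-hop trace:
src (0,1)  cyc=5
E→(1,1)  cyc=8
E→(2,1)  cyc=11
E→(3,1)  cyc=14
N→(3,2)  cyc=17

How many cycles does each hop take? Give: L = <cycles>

L = 3

Δcyc across hop 0→1: 8 − 5 = 3.
One hop costs L cycles, so L = 3.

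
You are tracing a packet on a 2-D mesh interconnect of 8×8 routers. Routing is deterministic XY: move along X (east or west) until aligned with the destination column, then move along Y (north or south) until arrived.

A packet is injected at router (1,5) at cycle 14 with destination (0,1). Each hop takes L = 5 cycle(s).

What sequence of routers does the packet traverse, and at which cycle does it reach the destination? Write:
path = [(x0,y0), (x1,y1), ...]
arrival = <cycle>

path = [(1,5), (0,5), (0,4), (0,3), (0,2), (0,1)]
arrival = 39

  0. router=(1,5) cycle=14 (inject)
  1. router=(0,5) cycle=19 dir=W
  2. router=(0,4) cycle=24 dir=S
  3. router=(0,3) cycle=29 dir=S
  4. router=(0,2) cycle=34 dir=S
  5. router=(0,1) cycle=39 dir=S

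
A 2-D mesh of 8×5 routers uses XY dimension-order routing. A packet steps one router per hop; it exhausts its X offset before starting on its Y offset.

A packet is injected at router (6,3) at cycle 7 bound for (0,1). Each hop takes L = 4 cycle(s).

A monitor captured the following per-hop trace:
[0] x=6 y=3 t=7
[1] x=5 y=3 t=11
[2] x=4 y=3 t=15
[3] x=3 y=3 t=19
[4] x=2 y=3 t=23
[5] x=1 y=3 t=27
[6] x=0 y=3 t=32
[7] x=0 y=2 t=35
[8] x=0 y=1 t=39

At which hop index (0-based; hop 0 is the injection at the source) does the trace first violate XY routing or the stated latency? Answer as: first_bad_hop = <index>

  1: Δx=-1 Δy=+0 Δt=4 [ok]
  2: Δx=-1 Δy=+0 Δt=4 [ok]
  3: Δx=-1 Δy=+0 Δt=4 [ok]
  4: Δx=-1 Δy=+0 Δt=4 [ok]
  5: Δx=-1 Δy=+0 Δt=4 [ok]
  6: Δx=-1 Δy=+0 Δt=5 [BAD: Δcyc=5≠L]

first_bad_hop = 6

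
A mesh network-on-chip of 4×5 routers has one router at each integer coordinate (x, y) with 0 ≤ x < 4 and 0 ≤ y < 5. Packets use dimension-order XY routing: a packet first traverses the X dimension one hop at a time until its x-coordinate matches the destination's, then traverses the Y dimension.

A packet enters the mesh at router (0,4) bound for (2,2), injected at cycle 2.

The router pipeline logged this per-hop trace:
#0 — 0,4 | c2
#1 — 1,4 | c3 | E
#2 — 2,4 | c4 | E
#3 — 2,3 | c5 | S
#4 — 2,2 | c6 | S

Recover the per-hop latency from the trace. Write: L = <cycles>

L = 1

Δcyc across hop 0→1: 3 − 2 = 1.
Each hop adds L, hence L = 1.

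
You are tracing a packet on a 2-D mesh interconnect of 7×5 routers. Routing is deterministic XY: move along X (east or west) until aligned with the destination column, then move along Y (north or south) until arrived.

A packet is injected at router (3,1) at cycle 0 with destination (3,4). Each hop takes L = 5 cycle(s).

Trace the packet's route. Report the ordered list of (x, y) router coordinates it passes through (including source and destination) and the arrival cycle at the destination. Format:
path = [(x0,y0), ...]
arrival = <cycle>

#0 — 3,1 | c0
#1 — 3,2 | c5 | N
#2 — 3,3 | c10 | N
#3 — 3,4 | c15 | N

path = [(3,1), (3,2), (3,3), (3,4)]
arrival = 15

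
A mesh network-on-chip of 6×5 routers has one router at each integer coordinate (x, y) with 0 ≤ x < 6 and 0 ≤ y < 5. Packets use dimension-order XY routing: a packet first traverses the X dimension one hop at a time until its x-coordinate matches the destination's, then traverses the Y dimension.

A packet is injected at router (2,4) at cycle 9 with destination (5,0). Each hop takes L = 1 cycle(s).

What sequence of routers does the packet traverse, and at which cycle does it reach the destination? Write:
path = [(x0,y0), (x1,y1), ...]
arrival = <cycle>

path = [(2,4), (3,4), (4,4), (5,4), (5,3), (5,2), (5,1), (5,0)]
arrival = 16

#0 — 2,4 | c9
#1 — 3,4 | c10 | E
#2 — 4,4 | c11 | E
#3 — 5,4 | c12 | E
#4 — 5,3 | c13 | S
#5 — 5,2 | c14 | S
#6 — 5,1 | c15 | S
#7 — 5,0 | c16 | S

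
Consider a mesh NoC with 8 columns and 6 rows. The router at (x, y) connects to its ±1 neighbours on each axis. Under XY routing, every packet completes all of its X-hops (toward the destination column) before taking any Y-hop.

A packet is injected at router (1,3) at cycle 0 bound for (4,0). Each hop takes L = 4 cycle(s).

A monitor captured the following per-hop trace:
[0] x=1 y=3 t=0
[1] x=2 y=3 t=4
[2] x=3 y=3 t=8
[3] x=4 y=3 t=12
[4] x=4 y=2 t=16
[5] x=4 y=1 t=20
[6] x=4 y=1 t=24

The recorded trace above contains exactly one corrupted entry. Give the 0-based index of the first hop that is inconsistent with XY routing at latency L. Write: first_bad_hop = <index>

hop 1: step (+1,+0), +4 cyc — ok
hop 2: step (+1,+0), +4 cyc — ok
hop 3: step (+1,+0), +4 cyc — ok
hop 4: step (+0,-1), +4 cyc — ok
hop 5: step (+0,-1), +4 cyc — ok
hop 6: step (+0,+0), +4 cyc — BAD: non-unit step

first_bad_hop = 6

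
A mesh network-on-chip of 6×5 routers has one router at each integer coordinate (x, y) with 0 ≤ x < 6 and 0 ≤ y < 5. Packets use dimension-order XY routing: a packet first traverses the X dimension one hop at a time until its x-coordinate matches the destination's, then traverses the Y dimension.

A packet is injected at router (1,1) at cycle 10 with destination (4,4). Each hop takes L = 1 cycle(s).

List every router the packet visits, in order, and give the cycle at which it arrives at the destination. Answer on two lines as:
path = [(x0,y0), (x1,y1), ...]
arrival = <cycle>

hop 0: (1,1) @ cyc 10
hop 1: (2,1) @ cyc 11  [E]
hop 2: (3,1) @ cyc 12  [E]
hop 3: (4,1) @ cyc 13  [E]
hop 4: (4,2) @ cyc 14  [N]
hop 5: (4,3) @ cyc 15  [N]
hop 6: (4,4) @ cyc 16  [N]

path = [(1,1), (2,1), (3,1), (4,1), (4,2), (4,3), (4,4)]
arrival = 16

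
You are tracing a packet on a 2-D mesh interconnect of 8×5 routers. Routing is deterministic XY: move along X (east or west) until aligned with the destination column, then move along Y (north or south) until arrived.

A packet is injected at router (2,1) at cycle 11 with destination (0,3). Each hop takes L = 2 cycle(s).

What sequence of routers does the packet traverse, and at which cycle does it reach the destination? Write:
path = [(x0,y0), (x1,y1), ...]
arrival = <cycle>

path = [(2,1), (1,1), (0,1), (0,2), (0,3)]
arrival = 19

src (2,1)  cyc=11
W→(1,1)  cyc=13
W→(0,1)  cyc=15
N→(0,2)  cyc=17
N→(0,3)  cyc=19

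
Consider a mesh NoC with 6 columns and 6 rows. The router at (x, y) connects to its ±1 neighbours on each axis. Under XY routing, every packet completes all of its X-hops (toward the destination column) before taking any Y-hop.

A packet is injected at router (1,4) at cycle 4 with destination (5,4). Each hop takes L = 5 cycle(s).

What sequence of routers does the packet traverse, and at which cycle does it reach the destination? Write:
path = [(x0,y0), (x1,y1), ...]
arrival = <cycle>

path = [(1,4), (2,4), (3,4), (4,4), (5,4)]
arrival = 24

[0] x=1 y=4 t=4
[1] x=2 y=4 t=9 →E
[2] x=3 y=4 t=14 →E
[3] x=4 y=4 t=19 →E
[4] x=5 y=4 t=24 →E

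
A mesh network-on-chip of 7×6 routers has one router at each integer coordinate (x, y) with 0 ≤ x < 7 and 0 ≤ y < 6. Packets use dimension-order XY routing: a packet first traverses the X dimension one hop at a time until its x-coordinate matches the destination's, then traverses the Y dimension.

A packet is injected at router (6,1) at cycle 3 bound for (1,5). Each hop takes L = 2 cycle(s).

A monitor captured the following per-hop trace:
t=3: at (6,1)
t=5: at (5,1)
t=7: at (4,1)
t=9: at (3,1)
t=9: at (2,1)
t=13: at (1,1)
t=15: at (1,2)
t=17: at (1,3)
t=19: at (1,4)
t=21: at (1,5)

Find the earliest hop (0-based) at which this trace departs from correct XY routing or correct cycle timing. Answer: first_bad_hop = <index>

first_bad_hop = 4

  1: Δx=-1 Δy=+0 Δt=2 [ok]
  2: Δx=-1 Δy=+0 Δt=2 [ok]
  3: Δx=-1 Δy=+0 Δt=2 [ok]
  4: Δx=-1 Δy=+0 Δt=0 [BAD: Δcyc=0≠L]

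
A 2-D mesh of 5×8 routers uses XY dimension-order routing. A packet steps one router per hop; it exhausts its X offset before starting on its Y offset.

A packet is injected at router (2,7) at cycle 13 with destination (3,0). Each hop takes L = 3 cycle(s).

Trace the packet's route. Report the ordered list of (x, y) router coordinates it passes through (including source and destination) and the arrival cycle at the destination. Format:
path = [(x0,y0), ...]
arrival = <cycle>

path = [(2,7), (3,7), (3,6), (3,5), (3,4), (3,3), (3,2), (3,1), (3,0)]
arrival = 37

t=13: at (2,7)
t=16: at (3,7) after E
t=19: at (3,6) after S
t=22: at (3,5) after S
t=25: at (3,4) after S
t=28: at (3,3) after S
t=31: at (3,2) after S
t=34: at (3,1) after S
t=37: at (3,0) after S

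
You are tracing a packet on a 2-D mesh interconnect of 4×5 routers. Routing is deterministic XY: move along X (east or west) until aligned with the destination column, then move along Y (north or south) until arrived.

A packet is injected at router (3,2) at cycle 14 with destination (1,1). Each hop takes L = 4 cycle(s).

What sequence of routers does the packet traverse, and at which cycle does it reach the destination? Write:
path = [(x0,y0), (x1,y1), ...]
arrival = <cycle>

[0] x=3 y=2 t=14
[1] x=2 y=2 t=18 →W
[2] x=1 y=2 t=22 →W
[3] x=1 y=1 t=26 →S

path = [(3,2), (2,2), (1,2), (1,1)]
arrival = 26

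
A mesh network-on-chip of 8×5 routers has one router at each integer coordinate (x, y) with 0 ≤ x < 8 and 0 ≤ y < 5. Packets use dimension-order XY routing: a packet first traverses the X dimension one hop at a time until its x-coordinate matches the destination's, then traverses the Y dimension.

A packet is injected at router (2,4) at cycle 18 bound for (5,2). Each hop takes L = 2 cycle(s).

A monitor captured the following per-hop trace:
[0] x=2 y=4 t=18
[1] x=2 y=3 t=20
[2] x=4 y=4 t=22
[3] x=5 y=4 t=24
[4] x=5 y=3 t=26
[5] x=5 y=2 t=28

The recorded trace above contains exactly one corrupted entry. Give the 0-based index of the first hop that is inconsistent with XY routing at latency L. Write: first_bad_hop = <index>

first_bad_hop = 1

  1: Δx=+0 Δy=-1 Δt=2 [BAD: Y-move but x=2≠5]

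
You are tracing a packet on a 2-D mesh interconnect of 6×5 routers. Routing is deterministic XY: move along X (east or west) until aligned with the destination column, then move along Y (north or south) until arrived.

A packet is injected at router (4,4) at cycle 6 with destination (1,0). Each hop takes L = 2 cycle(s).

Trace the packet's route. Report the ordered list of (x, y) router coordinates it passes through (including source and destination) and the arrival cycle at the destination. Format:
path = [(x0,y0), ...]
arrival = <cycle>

hop 0: (4,4) @ cyc 6
hop 1: (3,4) @ cyc 8  [W]
hop 2: (2,4) @ cyc 10  [W]
hop 3: (1,4) @ cyc 12  [W]
hop 4: (1,3) @ cyc 14  [S]
hop 5: (1,2) @ cyc 16  [S]
hop 6: (1,1) @ cyc 18  [S]
hop 7: (1,0) @ cyc 20  [S]

path = [(4,4), (3,4), (2,4), (1,4), (1,3), (1,2), (1,1), (1,0)]
arrival = 20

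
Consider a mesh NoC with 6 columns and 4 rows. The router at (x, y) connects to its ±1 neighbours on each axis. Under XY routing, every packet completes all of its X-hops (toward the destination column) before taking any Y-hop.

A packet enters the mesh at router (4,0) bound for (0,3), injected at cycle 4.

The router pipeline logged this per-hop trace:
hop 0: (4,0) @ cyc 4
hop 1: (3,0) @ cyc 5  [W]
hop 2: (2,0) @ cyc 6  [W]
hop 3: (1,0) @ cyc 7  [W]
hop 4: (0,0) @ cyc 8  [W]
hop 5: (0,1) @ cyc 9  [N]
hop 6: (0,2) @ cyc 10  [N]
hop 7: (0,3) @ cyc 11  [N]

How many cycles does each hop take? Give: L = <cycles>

L = 1

Between hops 0 and 1 the cycle counter advances 5 − 4 = 1.
Each hop adds L, hence L = 1.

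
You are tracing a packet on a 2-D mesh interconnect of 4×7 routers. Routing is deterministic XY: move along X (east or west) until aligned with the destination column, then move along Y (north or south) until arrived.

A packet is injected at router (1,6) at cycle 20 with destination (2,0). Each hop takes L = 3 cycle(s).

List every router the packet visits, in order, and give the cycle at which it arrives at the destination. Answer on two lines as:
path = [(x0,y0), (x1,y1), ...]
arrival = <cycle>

src (1,6)  cyc=20
E→(2,6)  cyc=23
S→(2,5)  cyc=26
S→(2,4)  cyc=29
S→(2,3)  cyc=32
S→(2,2)  cyc=35
S→(2,1)  cyc=38
S→(2,0)  cyc=41

path = [(1,6), (2,6), (2,5), (2,4), (2,3), (2,2), (2,1), (2,0)]
arrival = 41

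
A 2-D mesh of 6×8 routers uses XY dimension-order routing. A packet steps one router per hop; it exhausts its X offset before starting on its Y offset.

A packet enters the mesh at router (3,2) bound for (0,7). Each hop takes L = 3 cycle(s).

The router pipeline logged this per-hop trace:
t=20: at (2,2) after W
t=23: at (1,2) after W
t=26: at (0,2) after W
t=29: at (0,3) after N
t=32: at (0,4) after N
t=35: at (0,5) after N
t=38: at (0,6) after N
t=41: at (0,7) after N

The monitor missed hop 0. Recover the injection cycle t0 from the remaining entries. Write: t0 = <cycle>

The first recorded entry is hop 1 at cycle 20.
So t0 = 20 − 1·3 = 17.

t0 = 17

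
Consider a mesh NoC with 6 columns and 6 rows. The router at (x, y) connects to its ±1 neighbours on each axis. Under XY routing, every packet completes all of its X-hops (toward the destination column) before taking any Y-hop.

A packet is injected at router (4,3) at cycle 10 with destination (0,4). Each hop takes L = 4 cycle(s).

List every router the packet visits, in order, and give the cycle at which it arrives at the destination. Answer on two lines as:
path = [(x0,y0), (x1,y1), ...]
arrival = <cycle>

[0] x=4 y=3 t=10
[1] x=3 y=3 t=14 →W
[2] x=2 y=3 t=18 →W
[3] x=1 y=3 t=22 →W
[4] x=0 y=3 t=26 →W
[5] x=0 y=4 t=30 →N

path = [(4,3), (3,3), (2,3), (1,3), (0,3), (0,4)]
arrival = 30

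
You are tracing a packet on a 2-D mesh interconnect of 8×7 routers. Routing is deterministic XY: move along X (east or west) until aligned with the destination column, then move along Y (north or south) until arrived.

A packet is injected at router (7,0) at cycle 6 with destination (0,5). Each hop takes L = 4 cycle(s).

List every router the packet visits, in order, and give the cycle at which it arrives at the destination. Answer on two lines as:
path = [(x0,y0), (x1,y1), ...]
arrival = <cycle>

path = [(7,0), (6,0), (5,0), (4,0), (3,0), (2,0), (1,0), (0,0), (0,1), (0,2), (0,3), (0,4), (0,5)]
arrival = 54

src (7,0)  cyc=6
W→(6,0)  cyc=10
W→(5,0)  cyc=14
W→(4,0)  cyc=18
W→(3,0)  cyc=22
W→(2,0)  cyc=26
W→(1,0)  cyc=30
W→(0,0)  cyc=34
N→(0,1)  cyc=38
N→(0,2)  cyc=42
N→(0,3)  cyc=46
N→(0,4)  cyc=50
N→(0,5)  cyc=54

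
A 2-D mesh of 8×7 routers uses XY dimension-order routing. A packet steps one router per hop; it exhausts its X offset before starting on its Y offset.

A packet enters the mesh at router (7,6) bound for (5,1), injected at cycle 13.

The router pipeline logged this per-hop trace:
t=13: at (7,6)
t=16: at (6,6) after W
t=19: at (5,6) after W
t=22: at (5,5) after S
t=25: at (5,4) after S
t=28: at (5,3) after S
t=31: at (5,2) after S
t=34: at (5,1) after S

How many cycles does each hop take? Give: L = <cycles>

cyc[1] − cyc[0] = 16 − 13 = 3.
Per-hop latency L = Δcyc = 3.

L = 3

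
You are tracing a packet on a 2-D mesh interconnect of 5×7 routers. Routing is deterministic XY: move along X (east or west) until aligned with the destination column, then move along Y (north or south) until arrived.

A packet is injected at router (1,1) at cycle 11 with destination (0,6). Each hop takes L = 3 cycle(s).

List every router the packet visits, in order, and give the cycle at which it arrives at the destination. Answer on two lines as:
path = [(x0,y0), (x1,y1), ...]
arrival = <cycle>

path = [(1,1), (0,1), (0,2), (0,3), (0,4), (0,5), (0,6)]
arrival = 29

t=11: at (1,1)
t=14: at (0,1) after W
t=17: at (0,2) after N
t=20: at (0,3) after N
t=23: at (0,4) after N
t=26: at (0,5) after N
t=29: at (0,6) after N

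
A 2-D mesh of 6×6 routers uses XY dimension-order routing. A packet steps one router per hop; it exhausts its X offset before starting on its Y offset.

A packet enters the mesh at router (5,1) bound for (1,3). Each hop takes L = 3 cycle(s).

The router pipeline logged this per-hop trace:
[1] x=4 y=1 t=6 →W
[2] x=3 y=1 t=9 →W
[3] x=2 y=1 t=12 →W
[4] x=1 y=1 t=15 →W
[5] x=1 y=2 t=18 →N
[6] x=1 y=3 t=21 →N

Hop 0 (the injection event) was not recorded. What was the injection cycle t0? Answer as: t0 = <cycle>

t0 = 3

At hop 1 the cycle is 6; in general cyc_k = t0 + kL.
t0 = cyc[1] − L = 6 − 3 = 3.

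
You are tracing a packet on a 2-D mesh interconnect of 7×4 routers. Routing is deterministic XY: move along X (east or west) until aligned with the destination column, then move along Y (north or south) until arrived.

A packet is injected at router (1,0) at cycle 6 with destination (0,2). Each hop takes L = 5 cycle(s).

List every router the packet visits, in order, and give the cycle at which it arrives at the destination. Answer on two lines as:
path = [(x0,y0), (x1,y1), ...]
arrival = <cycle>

path = [(1,0), (0,0), (0,1), (0,2)]
arrival = 21

hop 0: (1,0) @ cyc 6
hop 1: (0,0) @ cyc 11  [W]
hop 2: (0,1) @ cyc 16  [N]
hop 3: (0,2) @ cyc 21  [N]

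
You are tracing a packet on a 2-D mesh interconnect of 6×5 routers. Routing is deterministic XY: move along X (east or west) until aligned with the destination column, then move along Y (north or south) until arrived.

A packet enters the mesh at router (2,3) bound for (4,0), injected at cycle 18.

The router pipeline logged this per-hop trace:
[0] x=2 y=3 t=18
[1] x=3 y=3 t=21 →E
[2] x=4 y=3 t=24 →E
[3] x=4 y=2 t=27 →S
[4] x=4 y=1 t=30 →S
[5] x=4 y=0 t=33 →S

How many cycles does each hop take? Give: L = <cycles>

cyc[1] − cyc[0] = 21 − 18 = 3.
One hop costs L cycles, so L = 3.

L = 3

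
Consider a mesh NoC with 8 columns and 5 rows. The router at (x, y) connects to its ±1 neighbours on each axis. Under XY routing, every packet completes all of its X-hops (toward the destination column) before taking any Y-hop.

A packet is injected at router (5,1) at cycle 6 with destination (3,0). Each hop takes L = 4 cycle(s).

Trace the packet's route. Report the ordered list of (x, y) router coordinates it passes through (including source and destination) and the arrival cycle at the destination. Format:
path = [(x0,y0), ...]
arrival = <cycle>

#0 — 5,1 | c6
#1 — 4,1 | c10 | W
#2 — 3,1 | c14 | W
#3 — 3,0 | c18 | S

path = [(5,1), (4,1), (3,1), (3,0)]
arrival = 18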